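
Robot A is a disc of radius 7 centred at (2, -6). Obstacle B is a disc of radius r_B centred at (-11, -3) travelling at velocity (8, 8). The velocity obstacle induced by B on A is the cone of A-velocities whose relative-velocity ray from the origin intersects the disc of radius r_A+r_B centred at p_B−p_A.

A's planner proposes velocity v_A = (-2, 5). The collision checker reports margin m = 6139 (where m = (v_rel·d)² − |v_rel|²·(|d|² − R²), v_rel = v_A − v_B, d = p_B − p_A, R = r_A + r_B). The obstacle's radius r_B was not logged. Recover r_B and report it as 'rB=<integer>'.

m = 6139
d = (-13, 3);  v_rel = (-10, -3),  |v_rel|² = 109
v_rel×d = (-10)·(3) − (-3)·(-13) = -69
since m = R²·109 − (-69)²:  R² = (4761 + 6139) / 109 = 100
R = √100 = 10  ⇒  r_B = 10 − 7 = 3

rB=3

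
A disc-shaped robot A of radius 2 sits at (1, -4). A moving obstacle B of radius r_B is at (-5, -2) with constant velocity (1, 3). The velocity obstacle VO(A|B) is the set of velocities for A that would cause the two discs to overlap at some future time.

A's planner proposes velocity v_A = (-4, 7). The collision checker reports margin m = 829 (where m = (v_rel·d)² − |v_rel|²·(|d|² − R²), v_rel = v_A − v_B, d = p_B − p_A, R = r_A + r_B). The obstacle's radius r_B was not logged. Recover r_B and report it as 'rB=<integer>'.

m = 829
d = (-6, 2);  v_rel = (-5, 4),  |v_rel|² = 41
v_rel×d = (-5)·(2) − (4)·(-6) = 14
since m = R²·41 − 14²:  R² = (196 + 829) / 41 = 25
R = √25 = 5  ⇒  r_B = 5 − 2 = 3

rB=3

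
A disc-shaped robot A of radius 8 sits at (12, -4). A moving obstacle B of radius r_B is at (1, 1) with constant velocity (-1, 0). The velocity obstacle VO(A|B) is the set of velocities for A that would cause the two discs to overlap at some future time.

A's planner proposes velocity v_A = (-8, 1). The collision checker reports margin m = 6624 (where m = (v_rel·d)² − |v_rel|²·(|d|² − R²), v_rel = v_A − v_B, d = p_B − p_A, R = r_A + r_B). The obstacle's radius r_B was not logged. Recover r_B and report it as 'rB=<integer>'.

m = 6624
d = (-11, 5);  v_rel = (-7, 1),  |v_rel|² = 50
v_rel×d = (-7)·(5) − (1)·(-11) = -24
since m = R²·50 − (-24)²:  R² = (576 + 6624) / 50 = 144
R = √144 = 12  ⇒  r_B = 12 − 8 = 4

rB=4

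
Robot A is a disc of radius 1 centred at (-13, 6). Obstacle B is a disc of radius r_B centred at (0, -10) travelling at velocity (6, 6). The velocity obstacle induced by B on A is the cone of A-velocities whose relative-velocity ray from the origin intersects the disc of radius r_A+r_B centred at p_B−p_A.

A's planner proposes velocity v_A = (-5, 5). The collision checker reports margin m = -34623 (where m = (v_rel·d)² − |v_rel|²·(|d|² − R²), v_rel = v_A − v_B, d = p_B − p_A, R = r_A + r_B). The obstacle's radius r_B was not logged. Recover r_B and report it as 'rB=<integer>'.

m = -34623
d = (13, -16);  v_rel = (-11, -1),  |v_rel|² = 122
v_rel×d = (-11)·(-16) − (-1)·(13) = 189
since m = R²·122 − 189²:  R² = (35721 + -34623) / 122 = 9
R = √9 = 3  ⇒  r_B = 3 − 1 = 2

rB=2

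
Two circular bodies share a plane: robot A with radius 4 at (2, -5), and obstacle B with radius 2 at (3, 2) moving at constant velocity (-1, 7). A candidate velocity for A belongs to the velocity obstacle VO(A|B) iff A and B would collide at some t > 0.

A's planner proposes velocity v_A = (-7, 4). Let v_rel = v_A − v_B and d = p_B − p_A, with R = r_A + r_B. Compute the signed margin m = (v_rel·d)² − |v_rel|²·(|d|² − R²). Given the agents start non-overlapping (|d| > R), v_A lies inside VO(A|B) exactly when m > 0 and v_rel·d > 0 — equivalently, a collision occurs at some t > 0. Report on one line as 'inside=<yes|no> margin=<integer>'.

d = (1, 7),  |d|² = 50;  R = 4+2 = 6,  c = 50−6² = 14
v_rel = (-6, -3),  |v_rel|² = 45;  v_rel·d = (-6)·(1) + (-3)·(7) = -27
45·t² + 54·t + 14 = 0  ⇒  m = (-27)² − 45·14 = 99
m = 99 > 0,  v_rel·d = -27 < 0  ⇒  outside

inside=no margin=99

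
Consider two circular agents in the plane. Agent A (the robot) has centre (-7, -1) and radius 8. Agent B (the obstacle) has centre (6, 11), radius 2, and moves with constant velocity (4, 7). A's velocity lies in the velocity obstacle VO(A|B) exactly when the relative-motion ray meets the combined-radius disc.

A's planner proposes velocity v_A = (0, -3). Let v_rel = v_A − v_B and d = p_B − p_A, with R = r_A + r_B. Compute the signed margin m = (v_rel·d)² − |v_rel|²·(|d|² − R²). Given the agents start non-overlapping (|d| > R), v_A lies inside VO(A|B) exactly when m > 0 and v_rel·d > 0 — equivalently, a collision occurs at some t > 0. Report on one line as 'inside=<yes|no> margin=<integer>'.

d = (13, 12),  |d|² = 313;  R = 8+2 = 10,  c = 313−10² = 213
v_rel = (-4, -10),  |v_rel|² = 116;  v_rel·d = (-4)·(13) + (-10)·(12) = -172
116·t² + 344·t + 213 = 0  ⇒  m = (-172)² − 116·213 = 4876
m = 4876 > 0,  v_rel·d = -172 < 0  ⇒  outside

inside=no margin=4876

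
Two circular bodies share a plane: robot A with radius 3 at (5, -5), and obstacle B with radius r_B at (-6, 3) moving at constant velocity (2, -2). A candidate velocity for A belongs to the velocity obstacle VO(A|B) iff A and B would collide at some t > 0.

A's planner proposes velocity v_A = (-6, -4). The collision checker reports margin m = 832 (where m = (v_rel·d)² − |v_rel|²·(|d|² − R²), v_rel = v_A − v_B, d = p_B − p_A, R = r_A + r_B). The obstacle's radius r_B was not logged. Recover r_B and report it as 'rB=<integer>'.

m = 832
d = (-11, 8);  v_rel = (-8, -2),  |v_rel|² = 68
v_rel×d = (-8)·(8) − (-2)·(-11) = -86
since m = R²·68 − (-86)²:  R² = (7396 + 832) / 68 = 121
R = √121 = 11  ⇒  r_B = 11 − 3 = 8

rB=8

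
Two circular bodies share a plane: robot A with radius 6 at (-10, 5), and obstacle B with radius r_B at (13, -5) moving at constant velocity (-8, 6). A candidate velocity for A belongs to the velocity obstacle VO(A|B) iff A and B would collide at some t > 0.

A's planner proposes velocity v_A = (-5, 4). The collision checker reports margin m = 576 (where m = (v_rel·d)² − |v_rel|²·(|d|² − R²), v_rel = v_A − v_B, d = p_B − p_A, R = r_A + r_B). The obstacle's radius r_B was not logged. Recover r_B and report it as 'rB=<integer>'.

m = 576
d = (23, -10);  v_rel = (3, -2),  |v_rel|² = 13
v_rel×d = (3)·(-10) − (-2)·(23) = 16
since m = R²·13 − 16²:  R² = (256 + 576) / 13 = 64
R = √64 = 8  ⇒  r_B = 8 − 6 = 2

rB=2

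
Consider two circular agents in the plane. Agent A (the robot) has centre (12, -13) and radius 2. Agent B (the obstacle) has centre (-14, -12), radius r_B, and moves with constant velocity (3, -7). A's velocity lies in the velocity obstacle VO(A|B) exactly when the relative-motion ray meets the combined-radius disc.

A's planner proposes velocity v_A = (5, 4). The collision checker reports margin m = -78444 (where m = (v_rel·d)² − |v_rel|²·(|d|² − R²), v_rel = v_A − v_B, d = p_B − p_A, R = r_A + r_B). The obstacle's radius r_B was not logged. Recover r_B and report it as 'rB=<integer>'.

m = -78444
d = (-26, 1);  v_rel = (2, 11),  |v_rel|² = 125
v_rel×d = (2)·(1) − (11)·(-26) = 288
since m = R²·125 − 288²:  R² = (82944 + -78444) / 125 = 36
R = √36 = 6  ⇒  r_B = 6 − 2 = 4

rB=4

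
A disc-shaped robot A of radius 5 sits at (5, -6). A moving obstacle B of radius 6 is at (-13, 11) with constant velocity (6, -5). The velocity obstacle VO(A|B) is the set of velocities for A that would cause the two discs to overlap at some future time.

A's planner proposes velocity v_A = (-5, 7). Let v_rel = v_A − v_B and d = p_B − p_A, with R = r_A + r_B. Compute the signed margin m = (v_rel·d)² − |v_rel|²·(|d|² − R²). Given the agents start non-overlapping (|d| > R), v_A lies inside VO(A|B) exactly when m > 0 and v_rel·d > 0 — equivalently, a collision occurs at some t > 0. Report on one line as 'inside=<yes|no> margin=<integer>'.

d = (-18, 17),  |d|² = 613;  R = 5+6 = 11,  c = 613−11² = 492
v_rel = (-11, 12),  |v_rel|² = 265;  v_rel·d = (-11)·(-18) + (12)·(17) = 402
265·t² − 804·t + 492 = 0  ⇒  m = 402² − 265·492 = 31224
m = 31224 > 0,  v_rel·d = 402 > 0  ⇒  inside

inside=yes margin=31224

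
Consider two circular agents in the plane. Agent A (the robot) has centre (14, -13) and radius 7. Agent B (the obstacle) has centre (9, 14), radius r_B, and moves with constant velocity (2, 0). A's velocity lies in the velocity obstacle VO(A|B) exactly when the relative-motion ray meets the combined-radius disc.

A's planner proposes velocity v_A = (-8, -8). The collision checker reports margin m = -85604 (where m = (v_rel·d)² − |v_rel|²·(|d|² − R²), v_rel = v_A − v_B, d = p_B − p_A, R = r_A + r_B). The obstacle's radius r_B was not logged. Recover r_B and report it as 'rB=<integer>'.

m = -85604
d = (-5, 27);  v_rel = (-10, -8),  |v_rel|² = 164
v_rel×d = (-10)·(27) − (-8)·(-5) = -310
since m = R²·164 − (-310)²:  R² = (96100 + -85604) / 164 = 64
R = √64 = 8  ⇒  r_B = 8 − 7 = 1

rB=1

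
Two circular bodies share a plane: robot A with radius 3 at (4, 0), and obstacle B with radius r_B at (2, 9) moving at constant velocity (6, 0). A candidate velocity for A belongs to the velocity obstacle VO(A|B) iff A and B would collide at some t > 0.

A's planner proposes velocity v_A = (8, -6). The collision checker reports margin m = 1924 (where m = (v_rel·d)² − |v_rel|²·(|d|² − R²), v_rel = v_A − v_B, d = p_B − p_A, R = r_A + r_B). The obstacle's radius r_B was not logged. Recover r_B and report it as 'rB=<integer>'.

m = 1924
d = (-2, 9);  v_rel = (2, -6),  |v_rel|² = 40
v_rel×d = (2)·(9) − (-6)·(-2) = 6
since m = R²·40 − 6²:  R² = (36 + 1924) / 40 = 49
R = √49 = 7  ⇒  r_B = 7 − 3 = 4

rB=4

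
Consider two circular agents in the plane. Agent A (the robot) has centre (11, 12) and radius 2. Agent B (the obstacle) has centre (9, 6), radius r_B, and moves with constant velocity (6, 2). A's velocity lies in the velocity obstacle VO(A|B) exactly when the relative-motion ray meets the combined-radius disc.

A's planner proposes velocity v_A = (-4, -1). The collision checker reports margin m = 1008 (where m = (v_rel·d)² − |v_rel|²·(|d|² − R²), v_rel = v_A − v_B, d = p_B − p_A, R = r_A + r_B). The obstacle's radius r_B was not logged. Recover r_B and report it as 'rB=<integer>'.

m = 1008
d = (-2, -6);  v_rel = (-10, -3),  |v_rel|² = 109
v_rel×d = (-10)·(-6) − (-3)·(-2) = 54
since m = R²·109 − 54²:  R² = (2916 + 1008) / 109 = 36
R = √36 = 6  ⇒  r_B = 6 − 2 = 4

rB=4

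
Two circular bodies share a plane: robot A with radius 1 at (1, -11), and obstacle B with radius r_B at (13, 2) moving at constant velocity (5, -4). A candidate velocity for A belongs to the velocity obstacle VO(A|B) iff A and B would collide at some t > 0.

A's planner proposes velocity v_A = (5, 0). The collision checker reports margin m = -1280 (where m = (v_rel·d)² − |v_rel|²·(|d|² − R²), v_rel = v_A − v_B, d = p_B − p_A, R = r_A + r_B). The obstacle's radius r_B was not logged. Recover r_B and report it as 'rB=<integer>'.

m = -1280
d = (12, 13);  v_rel = (0, 4),  |v_rel|² = 16
v_rel×d = (0)·(13) − (4)·(12) = -48
since m = R²·16 − (-48)²:  R² = (2304 + -1280) / 16 = 64
R = √64 = 8  ⇒  r_B = 8 − 1 = 7

rB=7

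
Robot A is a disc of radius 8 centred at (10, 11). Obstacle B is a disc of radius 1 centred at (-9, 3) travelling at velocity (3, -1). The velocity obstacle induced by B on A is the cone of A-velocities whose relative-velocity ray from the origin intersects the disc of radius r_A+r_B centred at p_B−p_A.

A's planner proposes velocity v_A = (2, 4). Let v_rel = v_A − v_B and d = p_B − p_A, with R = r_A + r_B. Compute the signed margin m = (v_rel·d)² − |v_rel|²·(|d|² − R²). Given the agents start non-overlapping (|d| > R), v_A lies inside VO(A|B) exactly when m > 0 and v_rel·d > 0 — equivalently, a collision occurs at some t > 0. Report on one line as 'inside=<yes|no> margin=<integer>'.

d = (-19, -8),  |d|² = 425;  R = 8+1 = 9,  c = 425−9² = 344
v_rel = (-1, 5),  |v_rel|² = 26;  v_rel·d = (-1)·(-19) + (5)·(-8) = -21
26·t² + 42·t + 344 = 0  ⇒  m = (-21)² − 26·344 = -8503
m = -8503 < 0,  v_rel·d = -21 < 0  ⇒  outside

inside=no margin=-8503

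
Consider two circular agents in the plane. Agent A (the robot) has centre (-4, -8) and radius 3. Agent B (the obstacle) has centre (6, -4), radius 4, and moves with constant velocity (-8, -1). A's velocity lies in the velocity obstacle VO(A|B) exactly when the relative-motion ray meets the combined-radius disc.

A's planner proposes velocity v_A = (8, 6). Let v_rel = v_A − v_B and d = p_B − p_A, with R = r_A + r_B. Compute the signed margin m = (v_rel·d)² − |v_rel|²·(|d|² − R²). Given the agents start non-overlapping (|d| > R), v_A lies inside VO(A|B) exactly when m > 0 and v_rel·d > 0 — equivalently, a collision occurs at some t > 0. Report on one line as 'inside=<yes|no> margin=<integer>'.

d = (10, 4),  |d|² = 116;  R = 3+4 = 7,  c = 116−7² = 67
v_rel = (16, 7),  |v_rel|² = 305;  v_rel·d = (16)·(10) + (7)·(4) = 188
305·t² − 376·t + 67 = 0  ⇒  m = 188² − 305·67 = 14909
m = 14909 > 0,  v_rel·d = 188 > 0  ⇒  inside

inside=yes margin=14909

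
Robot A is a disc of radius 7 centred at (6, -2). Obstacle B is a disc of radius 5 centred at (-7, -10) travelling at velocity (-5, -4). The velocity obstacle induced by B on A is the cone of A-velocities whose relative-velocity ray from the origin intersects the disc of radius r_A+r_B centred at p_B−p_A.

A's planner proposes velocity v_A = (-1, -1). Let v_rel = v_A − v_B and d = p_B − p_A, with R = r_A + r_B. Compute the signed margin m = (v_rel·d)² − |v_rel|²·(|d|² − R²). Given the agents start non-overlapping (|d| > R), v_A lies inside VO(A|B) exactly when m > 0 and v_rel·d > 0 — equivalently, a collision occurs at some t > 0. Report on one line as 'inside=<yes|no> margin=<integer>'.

d = (-13, -8),  |d|² = 233;  R = 7+5 = 12,  c = 233−12² = 89
v_rel = (4, 3),  |v_rel|² = 25;  v_rel·d = (4)·(-13) + (3)·(-8) = -76
25·t² + 152·t + 89 = 0  ⇒  m = (-76)² − 25·89 = 3551
m = 3551 > 0,  v_rel·d = -76 < 0  ⇒  outside

inside=no margin=3551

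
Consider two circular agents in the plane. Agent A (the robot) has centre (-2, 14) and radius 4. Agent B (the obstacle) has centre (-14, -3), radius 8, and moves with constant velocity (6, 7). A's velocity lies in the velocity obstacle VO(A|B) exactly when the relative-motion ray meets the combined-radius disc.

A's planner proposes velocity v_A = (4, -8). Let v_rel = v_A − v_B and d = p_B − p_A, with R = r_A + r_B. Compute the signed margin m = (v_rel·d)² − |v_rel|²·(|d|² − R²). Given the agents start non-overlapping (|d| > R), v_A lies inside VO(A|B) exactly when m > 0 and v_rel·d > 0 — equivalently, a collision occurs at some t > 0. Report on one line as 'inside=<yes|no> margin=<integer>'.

d = (-12, -17),  |d|² = 433;  R = 4+8 = 12,  c = 433−12² = 289
v_rel = (-2, -15),  |v_rel|² = 229;  v_rel·d = (-2)·(-12) + (-15)·(-17) = 279
229·t² − 558·t + 289 = 0  ⇒  m = 279² − 229·289 = 11660
m = 11660 > 0,  v_rel·d = 279 > 0  ⇒  inside

inside=yes margin=11660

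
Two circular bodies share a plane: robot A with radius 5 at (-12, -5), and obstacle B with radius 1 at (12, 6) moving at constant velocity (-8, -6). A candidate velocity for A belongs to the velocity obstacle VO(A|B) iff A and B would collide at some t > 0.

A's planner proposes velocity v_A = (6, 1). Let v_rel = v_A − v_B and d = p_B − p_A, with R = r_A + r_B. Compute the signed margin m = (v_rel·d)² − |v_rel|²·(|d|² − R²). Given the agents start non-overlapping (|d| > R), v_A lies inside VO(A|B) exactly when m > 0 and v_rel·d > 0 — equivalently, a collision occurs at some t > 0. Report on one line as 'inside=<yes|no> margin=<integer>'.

d = (24, 11),  |d|² = 697;  R = 5+1 = 6,  c = 697−6² = 661
v_rel = (14, 7),  |v_rel|² = 245;  v_rel·d = (14)·(24) + (7)·(11) = 413
245·t² − 826·t + 661 = 0  ⇒  m = 413² − 245·661 = 8624
m = 8624 > 0,  v_rel·d = 413 > 0  ⇒  inside

inside=yes margin=8624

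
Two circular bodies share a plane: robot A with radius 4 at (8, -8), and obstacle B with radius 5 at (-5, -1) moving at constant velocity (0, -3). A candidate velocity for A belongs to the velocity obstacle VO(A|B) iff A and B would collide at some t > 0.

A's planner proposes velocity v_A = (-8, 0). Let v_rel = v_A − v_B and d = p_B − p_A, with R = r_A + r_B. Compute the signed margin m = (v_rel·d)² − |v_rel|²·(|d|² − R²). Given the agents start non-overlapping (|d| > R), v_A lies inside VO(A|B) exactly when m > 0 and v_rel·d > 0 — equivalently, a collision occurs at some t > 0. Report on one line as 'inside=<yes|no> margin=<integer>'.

d = (-13, 7),  |d|² = 218;  R = 4+5 = 9,  c = 218−9² = 137
v_rel = (-8, 3),  |v_rel|² = 73;  v_rel·d = (-8)·(-13) + (3)·(7) = 125
73·t² − 250·t + 137 = 0  ⇒  m = 125² − 73·137 = 5624
m = 5624 > 0,  v_rel·d = 125 > 0  ⇒  inside

inside=yes margin=5624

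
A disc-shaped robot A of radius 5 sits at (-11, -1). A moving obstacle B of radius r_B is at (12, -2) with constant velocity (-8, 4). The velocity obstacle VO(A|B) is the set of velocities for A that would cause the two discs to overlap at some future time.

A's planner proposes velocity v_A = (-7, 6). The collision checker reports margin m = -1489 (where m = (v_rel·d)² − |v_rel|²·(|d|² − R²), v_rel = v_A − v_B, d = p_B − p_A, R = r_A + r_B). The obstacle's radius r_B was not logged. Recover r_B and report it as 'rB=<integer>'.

m = -1489
d = (23, -1);  v_rel = (1, 2),  |v_rel|² = 5
v_rel×d = (1)·(-1) − (2)·(23) = -47
since m = R²·5 − (-47)²:  R² = (2209 + -1489) / 5 = 144
R = √144 = 12  ⇒  r_B = 12 − 5 = 7

rB=7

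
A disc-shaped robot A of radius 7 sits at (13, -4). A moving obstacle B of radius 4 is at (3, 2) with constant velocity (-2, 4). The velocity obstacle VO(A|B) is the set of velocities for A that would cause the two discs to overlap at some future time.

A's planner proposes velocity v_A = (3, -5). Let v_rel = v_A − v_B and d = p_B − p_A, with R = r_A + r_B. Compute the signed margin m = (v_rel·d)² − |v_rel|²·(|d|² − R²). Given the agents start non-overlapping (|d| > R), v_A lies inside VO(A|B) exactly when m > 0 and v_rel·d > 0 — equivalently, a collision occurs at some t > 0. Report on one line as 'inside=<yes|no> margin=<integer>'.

d = (-10, 6),  |d|² = 136;  R = 7+4 = 11,  c = 136−11² = 15
v_rel = (5, -9),  |v_rel|² = 106;  v_rel·d = (5)·(-10) + (-9)·(6) = -104
106·t² + 208·t + 15 = 0  ⇒  m = (-104)² − 106·15 = 9226
m = 9226 > 0,  v_rel·d = -104 < 0  ⇒  outside

inside=no margin=9226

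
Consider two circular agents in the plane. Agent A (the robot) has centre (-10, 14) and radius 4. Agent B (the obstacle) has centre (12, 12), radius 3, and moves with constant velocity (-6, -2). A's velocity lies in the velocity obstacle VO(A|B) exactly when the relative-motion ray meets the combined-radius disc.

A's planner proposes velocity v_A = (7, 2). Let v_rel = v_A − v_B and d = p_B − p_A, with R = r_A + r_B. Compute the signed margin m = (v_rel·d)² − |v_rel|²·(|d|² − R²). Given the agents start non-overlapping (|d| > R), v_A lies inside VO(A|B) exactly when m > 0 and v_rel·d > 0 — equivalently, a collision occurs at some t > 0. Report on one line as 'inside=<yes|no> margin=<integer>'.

d = (22, -2),  |d|² = 488;  R = 4+3 = 7,  c = 488−7² = 439
v_rel = (13, 4),  |v_rel|² = 185;  v_rel·d = (13)·(22) + (4)·(-2) = 278
185·t² − 556·t + 439 = 0  ⇒  m = 278² − 185·439 = -3931
m = -3931 < 0,  v_rel·d = 278 > 0  ⇒  outside

inside=no margin=-3931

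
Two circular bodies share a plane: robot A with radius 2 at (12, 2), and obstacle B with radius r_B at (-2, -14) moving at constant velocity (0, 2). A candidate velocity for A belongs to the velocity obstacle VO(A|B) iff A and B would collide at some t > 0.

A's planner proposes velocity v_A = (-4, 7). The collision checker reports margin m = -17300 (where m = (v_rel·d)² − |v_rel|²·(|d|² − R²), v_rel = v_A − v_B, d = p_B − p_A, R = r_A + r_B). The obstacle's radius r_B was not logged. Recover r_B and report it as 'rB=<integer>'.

m = -17300
d = (-14, -16);  v_rel = (-4, 5),  |v_rel|² = 41
v_rel×d = (-4)·(-16) − (5)·(-14) = 134
since m = R²·41 − 134²:  R² = (17956 + -17300) / 41 = 16
R = √16 = 4  ⇒  r_B = 4 − 2 = 2

rB=2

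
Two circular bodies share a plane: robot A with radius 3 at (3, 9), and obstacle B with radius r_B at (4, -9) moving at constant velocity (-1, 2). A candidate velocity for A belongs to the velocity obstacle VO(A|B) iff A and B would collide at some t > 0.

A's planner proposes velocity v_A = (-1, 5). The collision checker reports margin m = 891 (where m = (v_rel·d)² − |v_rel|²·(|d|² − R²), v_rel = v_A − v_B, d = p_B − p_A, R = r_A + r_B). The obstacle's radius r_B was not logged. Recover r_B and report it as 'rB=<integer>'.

m = 891
d = (1, -18);  v_rel = (0, 3),  |v_rel|² = 9
v_rel×d = (0)·(-18) − (3)·(1) = -3
since m = R²·9 − (-3)²:  R² = (9 + 891) / 9 = 100
R = √100 = 10  ⇒  r_B = 10 − 3 = 7

rB=7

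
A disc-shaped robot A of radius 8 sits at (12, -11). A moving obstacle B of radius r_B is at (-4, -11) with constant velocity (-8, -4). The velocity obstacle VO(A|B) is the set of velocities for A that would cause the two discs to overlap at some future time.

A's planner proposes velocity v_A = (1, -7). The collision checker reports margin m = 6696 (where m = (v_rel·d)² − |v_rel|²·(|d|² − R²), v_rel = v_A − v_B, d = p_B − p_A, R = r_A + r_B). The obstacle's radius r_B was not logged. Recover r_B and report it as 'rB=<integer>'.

m = 6696
d = (-16, 0);  v_rel = (9, -3),  |v_rel|² = 90
v_rel×d = (9)·(0) − (-3)·(-16) = -48
since m = R²·90 − (-48)²:  R² = (2304 + 6696) / 90 = 100
R = √100 = 10  ⇒  r_B = 10 − 8 = 2

rB=2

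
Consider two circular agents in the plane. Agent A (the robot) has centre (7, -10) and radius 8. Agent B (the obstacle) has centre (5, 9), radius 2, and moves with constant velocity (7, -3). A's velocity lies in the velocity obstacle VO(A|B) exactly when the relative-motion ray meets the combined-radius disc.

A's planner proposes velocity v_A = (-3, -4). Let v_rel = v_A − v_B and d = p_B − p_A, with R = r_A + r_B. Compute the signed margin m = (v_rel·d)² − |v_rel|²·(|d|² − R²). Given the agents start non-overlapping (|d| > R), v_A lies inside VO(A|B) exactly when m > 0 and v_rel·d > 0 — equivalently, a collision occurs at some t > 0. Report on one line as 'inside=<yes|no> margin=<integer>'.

d = (-2, 19),  |d|² = 365;  R = 8+2 = 10,  c = 365−10² = 265
v_rel = (-10, -1),  |v_rel|² = 101;  v_rel·d = (-10)·(-2) + (-1)·(19) = 1
101·t² − 2·t + 265 = 0  ⇒  m = 1² − 101·265 = -26764
m = -26764 < 0,  v_rel·d = 1 > 0  ⇒  outside

inside=no margin=-26764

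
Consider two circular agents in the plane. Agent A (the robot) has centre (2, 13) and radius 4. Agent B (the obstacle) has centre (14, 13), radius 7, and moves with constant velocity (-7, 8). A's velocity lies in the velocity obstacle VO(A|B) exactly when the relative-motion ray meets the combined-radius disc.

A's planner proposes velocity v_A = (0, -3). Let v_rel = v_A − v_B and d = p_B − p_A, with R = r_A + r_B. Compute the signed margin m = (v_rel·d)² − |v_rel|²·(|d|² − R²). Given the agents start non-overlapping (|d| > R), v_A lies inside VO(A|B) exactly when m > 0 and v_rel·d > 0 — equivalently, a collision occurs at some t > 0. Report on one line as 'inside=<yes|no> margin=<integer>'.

d = (12, 0),  |d|² = 144;  R = 4+7 = 11,  c = 144−11² = 23
v_rel = (7, -11),  |v_rel|² = 170;  v_rel·d = (7)·(12) + (-11)·(0) = 84
170·t² − 168·t + 23 = 0  ⇒  m = 84² − 170·23 = 3146
m = 3146 > 0,  v_rel·d = 84 > 0  ⇒  inside

inside=yes margin=3146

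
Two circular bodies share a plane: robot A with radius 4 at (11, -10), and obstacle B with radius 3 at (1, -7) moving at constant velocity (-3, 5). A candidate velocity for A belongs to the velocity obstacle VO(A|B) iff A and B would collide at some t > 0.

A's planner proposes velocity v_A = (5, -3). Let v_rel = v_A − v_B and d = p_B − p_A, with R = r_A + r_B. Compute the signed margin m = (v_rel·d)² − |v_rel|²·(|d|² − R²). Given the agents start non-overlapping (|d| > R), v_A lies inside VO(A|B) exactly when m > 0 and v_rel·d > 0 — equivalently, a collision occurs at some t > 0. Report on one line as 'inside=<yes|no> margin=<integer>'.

d = (-10, 3),  |d|² = 109;  R = 4+3 = 7,  c = 109−7² = 60
v_rel = (8, -8),  |v_rel|² = 128;  v_rel·d = (8)·(-10) + (-8)·(3) = -104
128·t² + 208·t + 60 = 0  ⇒  m = (-104)² − 128·60 = 3136
m = 3136 > 0,  v_rel·d = -104 < 0  ⇒  outside

inside=no margin=3136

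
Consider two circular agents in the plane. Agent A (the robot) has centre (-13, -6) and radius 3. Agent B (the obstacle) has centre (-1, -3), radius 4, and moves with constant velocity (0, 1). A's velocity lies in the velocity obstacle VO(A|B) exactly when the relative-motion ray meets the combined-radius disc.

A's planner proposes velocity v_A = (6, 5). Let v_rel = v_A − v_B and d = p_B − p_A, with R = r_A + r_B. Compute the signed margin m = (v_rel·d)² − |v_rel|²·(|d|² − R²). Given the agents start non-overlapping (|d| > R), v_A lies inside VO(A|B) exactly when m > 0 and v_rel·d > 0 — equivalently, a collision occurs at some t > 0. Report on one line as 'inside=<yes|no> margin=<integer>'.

d = (12, 3),  |d|² = 153;  R = 3+4 = 7,  c = 153−7² = 104
v_rel = (6, 4),  |v_rel|² = 52;  v_rel·d = (6)·(12) + (4)·(3) = 84
52·t² − 168·t + 104 = 0  ⇒  m = 84² − 52·104 = 1648
m = 1648 > 0,  v_rel·d = 84 > 0  ⇒  inside

inside=yes margin=1648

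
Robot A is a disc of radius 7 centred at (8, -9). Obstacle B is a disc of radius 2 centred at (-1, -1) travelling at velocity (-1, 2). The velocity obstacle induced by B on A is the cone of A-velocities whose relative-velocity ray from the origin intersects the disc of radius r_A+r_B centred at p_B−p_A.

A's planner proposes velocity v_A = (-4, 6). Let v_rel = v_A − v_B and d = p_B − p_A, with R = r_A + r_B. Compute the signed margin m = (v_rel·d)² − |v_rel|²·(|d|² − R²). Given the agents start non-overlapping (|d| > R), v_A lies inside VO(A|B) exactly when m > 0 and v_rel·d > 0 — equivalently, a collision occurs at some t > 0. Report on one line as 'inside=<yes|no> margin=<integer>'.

d = (-9, 8),  |d|² = 145;  R = 7+2 = 9,  c = 145−9² = 64
v_rel = (-3, 4),  |v_rel|² = 25;  v_rel·d = (-3)·(-9) + (4)·(8) = 59
25·t² − 118·t + 64 = 0  ⇒  m = 59² − 25·64 = 1881
m = 1881 > 0,  v_rel·d = 59 > 0  ⇒  inside

inside=yes margin=1881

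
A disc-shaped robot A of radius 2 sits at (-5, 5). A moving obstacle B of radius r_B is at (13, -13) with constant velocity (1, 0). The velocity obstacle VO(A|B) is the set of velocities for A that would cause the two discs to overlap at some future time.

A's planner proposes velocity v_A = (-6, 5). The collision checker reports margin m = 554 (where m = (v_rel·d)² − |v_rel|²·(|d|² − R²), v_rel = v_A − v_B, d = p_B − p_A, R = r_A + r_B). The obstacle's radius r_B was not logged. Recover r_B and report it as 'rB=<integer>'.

m = 554
d = (18, -18);  v_rel = (-7, 5),  |v_rel|² = 74
v_rel×d = (-7)·(-18) − (5)·(18) = 36
since m = R²·74 − 36²:  R² = (1296 + 554) / 74 = 25
R = √25 = 5  ⇒  r_B = 5 − 2 = 3

rB=3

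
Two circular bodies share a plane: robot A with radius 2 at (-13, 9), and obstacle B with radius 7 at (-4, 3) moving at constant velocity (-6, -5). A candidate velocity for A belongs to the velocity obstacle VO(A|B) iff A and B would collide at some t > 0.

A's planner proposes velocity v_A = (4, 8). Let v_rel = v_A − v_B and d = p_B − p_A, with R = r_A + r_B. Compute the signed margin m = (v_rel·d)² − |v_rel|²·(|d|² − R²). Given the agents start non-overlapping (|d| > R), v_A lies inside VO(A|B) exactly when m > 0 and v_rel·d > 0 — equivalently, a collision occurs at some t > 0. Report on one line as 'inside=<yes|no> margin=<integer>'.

d = (9, -6),  |d|² = 117;  R = 2+7 = 9,  c = 117−9² = 36
v_rel = (10, 13),  |v_rel|² = 269;  v_rel·d = (10)·(9) + (13)·(-6) = 12
269·t² − 24·t + 36 = 0  ⇒  m = 12² − 269·36 = -9540
m = -9540 < 0,  v_rel·d = 12 > 0  ⇒  outside

inside=no margin=-9540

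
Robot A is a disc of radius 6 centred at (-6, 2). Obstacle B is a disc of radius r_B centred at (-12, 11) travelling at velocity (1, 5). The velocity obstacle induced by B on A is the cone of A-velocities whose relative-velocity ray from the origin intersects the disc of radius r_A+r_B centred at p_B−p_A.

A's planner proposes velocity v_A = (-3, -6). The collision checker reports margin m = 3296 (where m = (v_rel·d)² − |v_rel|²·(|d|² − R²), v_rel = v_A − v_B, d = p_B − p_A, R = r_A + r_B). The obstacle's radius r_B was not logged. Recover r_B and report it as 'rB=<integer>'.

m = 3296
d = (-6, 9);  v_rel = (-4, -11),  |v_rel|² = 137
v_rel×d = (-4)·(9) − (-11)·(-6) = -102
since m = R²·137 − (-102)²:  R² = (10404 + 3296) / 137 = 100
R = √100 = 10  ⇒  r_B = 10 − 6 = 4

rB=4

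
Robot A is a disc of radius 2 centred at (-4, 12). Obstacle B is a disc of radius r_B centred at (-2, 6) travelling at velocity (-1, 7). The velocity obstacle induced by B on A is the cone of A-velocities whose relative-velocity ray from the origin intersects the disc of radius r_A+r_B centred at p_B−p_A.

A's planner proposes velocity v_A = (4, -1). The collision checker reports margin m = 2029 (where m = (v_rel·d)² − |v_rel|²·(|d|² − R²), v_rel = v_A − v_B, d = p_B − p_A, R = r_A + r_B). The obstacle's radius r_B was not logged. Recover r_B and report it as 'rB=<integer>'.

m = 2029
d = (2, -6);  v_rel = (5, -8),  |v_rel|² = 89
v_rel×d = (5)·(-6) − (-8)·(2) = -14
since m = R²·89 − (-14)²:  R² = (196 + 2029) / 89 = 25
R = √25 = 5  ⇒  r_B = 5 − 2 = 3

rB=3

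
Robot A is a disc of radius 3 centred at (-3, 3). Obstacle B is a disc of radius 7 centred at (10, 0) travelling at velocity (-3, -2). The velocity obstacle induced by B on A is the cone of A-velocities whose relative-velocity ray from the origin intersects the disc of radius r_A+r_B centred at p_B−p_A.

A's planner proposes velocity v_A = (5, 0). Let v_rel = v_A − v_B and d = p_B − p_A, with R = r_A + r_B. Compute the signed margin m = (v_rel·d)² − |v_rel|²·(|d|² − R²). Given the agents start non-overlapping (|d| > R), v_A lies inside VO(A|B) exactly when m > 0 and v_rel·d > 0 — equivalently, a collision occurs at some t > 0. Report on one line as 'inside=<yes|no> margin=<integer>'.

d = (13, -3),  |d|² = 178;  R = 3+7 = 10,  c = 178−10² = 78
v_rel = (8, 2),  |v_rel|² = 68;  v_rel·d = (8)·(13) + (2)·(-3) = 98
68·t² − 196·t + 78 = 0  ⇒  m = 98² − 68·78 = 4300
m = 4300 > 0,  v_rel·d = 98 > 0  ⇒  inside

inside=yes margin=4300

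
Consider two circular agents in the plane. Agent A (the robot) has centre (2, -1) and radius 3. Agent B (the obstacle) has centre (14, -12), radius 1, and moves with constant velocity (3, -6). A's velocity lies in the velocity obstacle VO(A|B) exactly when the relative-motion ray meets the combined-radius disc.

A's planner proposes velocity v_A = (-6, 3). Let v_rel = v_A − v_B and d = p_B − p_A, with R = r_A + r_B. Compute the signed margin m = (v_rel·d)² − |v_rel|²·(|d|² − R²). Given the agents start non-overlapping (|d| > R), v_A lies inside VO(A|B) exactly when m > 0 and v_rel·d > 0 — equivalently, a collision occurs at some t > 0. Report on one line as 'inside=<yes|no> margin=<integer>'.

d = (12, -11),  |d|² = 265;  R = 3+1 = 4,  c = 265−4² = 249
v_rel = (-9, 9),  |v_rel|² = 162;  v_rel·d = (-9)·(12) + (9)·(-11) = -207
162·t² + 414·t + 249 = 0  ⇒  m = (-207)² − 162·249 = 2511
m = 2511 > 0,  v_rel·d = -207 < 0  ⇒  outside

inside=no margin=2511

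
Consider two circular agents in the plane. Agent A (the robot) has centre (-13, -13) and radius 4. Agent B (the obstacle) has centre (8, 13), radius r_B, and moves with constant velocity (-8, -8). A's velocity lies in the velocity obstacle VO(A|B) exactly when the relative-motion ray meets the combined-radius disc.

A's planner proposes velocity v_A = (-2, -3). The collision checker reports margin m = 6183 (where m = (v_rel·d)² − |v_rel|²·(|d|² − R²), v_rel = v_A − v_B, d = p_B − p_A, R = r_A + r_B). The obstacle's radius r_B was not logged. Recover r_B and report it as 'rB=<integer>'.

m = 6183
d = (21, 26);  v_rel = (6, 5),  |v_rel|² = 61
v_rel×d = (6)·(26) − (5)·(21) = 51
since m = R²·61 − 51²:  R² = (2601 + 6183) / 61 = 144
R = √144 = 12  ⇒  r_B = 12 − 4 = 8

rB=8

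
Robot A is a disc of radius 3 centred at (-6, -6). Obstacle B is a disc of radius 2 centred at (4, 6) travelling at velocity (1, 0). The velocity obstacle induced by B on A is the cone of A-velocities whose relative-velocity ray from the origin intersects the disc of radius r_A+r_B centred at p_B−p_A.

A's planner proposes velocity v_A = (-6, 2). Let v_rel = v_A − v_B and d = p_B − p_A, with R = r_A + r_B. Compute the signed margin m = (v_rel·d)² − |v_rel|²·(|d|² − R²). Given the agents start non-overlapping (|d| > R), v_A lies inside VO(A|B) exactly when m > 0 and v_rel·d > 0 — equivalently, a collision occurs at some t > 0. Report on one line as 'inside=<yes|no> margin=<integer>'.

d = (10, 12),  |d|² = 244;  R = 3+2 = 5,  c = 244−5² = 219
v_rel = (-7, 2),  |v_rel|² = 53;  v_rel·d = (-7)·(10) + (2)·(12) = -46
53·t² + 92·t + 219 = 0  ⇒  m = (-46)² − 53·219 = -9491
m = -9491 < 0,  v_rel·d = -46 < 0  ⇒  outside

inside=no margin=-9491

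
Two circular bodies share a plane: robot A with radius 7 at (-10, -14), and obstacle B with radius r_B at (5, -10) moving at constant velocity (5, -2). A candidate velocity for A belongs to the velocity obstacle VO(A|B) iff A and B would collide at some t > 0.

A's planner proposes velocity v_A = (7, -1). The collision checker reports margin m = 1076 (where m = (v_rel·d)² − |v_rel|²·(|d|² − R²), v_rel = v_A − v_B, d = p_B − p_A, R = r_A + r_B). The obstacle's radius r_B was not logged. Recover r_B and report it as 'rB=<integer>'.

m = 1076
d = (15, 4);  v_rel = (2, 1),  |v_rel|² = 5
v_rel×d = (2)·(4) − (1)·(15) = -7
since m = R²·5 − (-7)²:  R² = (49 + 1076) / 5 = 225
R = √225 = 15  ⇒  r_B = 15 − 7 = 8

rB=8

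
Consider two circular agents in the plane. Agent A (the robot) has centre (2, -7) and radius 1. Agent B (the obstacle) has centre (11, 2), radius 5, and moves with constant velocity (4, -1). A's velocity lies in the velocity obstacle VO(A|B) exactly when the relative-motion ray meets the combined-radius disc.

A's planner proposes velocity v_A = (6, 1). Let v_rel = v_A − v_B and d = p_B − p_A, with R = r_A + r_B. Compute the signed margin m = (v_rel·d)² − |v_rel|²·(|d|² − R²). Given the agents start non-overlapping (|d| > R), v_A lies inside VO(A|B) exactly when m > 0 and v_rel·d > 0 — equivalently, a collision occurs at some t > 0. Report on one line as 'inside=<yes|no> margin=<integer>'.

d = (9, 9),  |d|² = 162;  R = 1+5 = 6,  c = 162−6² = 126
v_rel = (2, 2),  |v_rel|² = 8;  v_rel·d = (2)·(9) + (2)·(9) = 36
8·t² − 72·t + 126 = 0  ⇒  m = 36² − 8·126 = 288
m = 288 > 0,  v_rel·d = 36 > 0  ⇒  inside

inside=yes margin=288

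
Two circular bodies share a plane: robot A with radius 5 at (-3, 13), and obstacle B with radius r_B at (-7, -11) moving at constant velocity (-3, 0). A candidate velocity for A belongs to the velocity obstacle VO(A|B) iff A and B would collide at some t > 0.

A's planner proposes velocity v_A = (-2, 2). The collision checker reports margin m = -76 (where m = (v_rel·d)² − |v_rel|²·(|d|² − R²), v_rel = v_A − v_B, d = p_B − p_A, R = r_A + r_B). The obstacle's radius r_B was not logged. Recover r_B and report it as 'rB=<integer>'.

m = -76
d = (-4, -24);  v_rel = (1, 2),  |v_rel|² = 5
v_rel×d = (1)·(-24) − (2)·(-4) = -16
since m = R²·5 − (-16)²:  R² = (256 + -76) / 5 = 36
R = √36 = 6  ⇒  r_B = 6 − 5 = 1

rB=1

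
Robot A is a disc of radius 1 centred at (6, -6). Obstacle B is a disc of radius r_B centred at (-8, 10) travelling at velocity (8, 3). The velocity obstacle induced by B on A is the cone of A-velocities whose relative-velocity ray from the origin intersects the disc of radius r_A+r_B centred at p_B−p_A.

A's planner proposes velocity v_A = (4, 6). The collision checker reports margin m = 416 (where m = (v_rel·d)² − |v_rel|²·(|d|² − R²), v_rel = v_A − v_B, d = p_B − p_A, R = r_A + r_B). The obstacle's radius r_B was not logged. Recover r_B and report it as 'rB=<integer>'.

m = 416
d = (-14, 16);  v_rel = (-4, 3),  |v_rel|² = 25
v_rel×d = (-4)·(16) − (3)·(-14) = -22
since m = R²·25 − (-22)²:  R² = (484 + 416) / 25 = 36
R = √36 = 6  ⇒  r_B = 6 − 1 = 5

rB=5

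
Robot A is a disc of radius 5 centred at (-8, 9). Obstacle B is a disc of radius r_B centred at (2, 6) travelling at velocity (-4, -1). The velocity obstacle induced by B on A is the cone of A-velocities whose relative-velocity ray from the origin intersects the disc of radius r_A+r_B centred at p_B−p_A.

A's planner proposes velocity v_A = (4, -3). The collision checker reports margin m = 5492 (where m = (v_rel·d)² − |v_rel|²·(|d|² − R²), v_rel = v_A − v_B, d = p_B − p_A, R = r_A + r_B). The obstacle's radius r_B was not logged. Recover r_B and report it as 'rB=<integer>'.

m = 5492
d = (10, -3);  v_rel = (8, -2),  |v_rel|² = 68
v_rel×d = (8)·(-3) − (-2)·(10) = -4
since m = R²·68 − (-4)²:  R² = (16 + 5492) / 68 = 81
R = √81 = 9  ⇒  r_B = 9 − 5 = 4

rB=4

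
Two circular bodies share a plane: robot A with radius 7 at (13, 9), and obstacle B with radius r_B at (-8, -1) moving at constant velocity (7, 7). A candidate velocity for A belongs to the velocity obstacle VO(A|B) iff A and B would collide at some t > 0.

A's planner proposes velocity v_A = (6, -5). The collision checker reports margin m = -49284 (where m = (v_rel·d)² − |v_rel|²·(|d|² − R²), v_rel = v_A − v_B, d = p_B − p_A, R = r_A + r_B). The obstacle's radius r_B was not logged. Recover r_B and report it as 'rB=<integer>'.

m = -49284
d = (-21, -10);  v_rel = (-1, -12),  |v_rel|² = 145
v_rel×d = (-1)·(-10) − (-12)·(-21) = -242
since m = R²·145 − (-242)²:  R² = (58564 + -49284) / 145 = 64
R = √64 = 8  ⇒  r_B = 8 − 7 = 1

rB=1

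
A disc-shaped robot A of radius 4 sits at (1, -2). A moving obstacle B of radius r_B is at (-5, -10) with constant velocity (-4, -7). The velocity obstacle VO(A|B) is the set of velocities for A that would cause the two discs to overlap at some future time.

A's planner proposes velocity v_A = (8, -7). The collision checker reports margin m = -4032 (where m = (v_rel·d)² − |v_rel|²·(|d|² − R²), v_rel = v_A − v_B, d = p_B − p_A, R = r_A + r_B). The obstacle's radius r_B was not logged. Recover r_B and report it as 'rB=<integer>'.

m = -4032
d = (-6, -8);  v_rel = (12, 0),  |v_rel|² = 144
v_rel×d = (12)·(-8) − (0)·(-6) = -96
since m = R²·144 − (-96)²:  R² = (9216 + -4032) / 144 = 36
R = √36 = 6  ⇒  r_B = 6 − 4 = 2

rB=2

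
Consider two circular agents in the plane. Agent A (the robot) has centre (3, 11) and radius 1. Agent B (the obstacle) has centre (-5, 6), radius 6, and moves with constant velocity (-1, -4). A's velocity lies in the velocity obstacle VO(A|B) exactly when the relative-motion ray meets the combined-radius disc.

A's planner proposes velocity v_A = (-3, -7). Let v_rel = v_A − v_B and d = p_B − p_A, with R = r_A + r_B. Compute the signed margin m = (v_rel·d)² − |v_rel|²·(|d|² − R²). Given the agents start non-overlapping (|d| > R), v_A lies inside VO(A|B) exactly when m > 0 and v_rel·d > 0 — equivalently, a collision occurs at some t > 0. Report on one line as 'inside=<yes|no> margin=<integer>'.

d = (-8, -5),  |d|² = 89;  R = 1+6 = 7,  c = 89−7² = 40
v_rel = (-2, -3),  |v_rel|² = 13;  v_rel·d = (-2)·(-8) + (-3)·(-5) = 31
13·t² − 62·t + 40 = 0  ⇒  m = 31² − 13·40 = 441
m = 441 > 0,  v_rel·d = 31 > 0  ⇒  inside

inside=yes margin=441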